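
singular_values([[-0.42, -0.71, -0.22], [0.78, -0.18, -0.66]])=[1.04, 0.85]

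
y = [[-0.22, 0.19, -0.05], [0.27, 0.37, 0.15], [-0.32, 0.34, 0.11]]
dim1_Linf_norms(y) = [0.22, 0.37, 0.34]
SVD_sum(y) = [[-0.09, 0.22, 0.06], [-0.10, 0.23, 0.06], [-0.17, 0.4, 0.1]] + [[-0.14, -0.05, -0.04], [0.37, 0.13, 0.10], [-0.14, -0.05, -0.04]] + [[0.01, 0.02, -0.07],[0.0, 0.00, -0.01],[-0.01, -0.01, 0.04]]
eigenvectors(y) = [[0.64, -0.28, 0.17], [-0.37, -0.25, 0.82], [0.67, 0.93, 0.54]]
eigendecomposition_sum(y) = [[-0.27, 0.09, -0.06],[0.15, -0.05, 0.03],[-0.28, 0.1, -0.06]] + [[0.03,0.01,-0.02], [0.03,0.01,-0.02], [-0.10,-0.03,0.08]] + [[0.02, 0.09, 0.03], [0.09, 0.42, 0.14], [0.06, 0.27, 0.09]]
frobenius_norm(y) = 0.74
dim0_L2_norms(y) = [0.47, 0.54, 0.19]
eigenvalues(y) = [-0.38, 0.12, 0.53]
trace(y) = 0.26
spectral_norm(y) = 0.58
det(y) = -0.02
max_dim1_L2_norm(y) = 0.48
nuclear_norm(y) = 1.12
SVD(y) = [[-0.42, 0.33, -0.85], [-0.45, -0.88, -0.12], [-0.78, 0.33, 0.52]] @ diag([0.5761706664593745, 0.4580703182836578, 0.08717193710861804]) @ [[0.38, -0.89, -0.23], [-0.91, -0.33, -0.24], [-0.14, -0.31, 0.94]]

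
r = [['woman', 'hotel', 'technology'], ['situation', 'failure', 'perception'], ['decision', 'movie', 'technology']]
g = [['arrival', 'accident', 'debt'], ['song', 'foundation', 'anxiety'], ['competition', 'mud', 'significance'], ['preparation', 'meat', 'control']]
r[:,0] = ['woman', 'situation', 'decision']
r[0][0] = 'woman'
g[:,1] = ['accident', 'foundation', 'mud', 'meat']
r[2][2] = 'technology'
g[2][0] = 'competition'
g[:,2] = ['debt', 'anxiety', 'significance', 'control']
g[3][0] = 'preparation'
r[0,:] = ['woman', 'hotel', 'technology']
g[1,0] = 'song'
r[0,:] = ['woman', 'hotel', 'technology']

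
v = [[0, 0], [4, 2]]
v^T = [[0, 4], [0, 2]]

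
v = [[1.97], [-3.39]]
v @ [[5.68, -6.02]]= [[11.19,-11.86], [-19.26,20.41]]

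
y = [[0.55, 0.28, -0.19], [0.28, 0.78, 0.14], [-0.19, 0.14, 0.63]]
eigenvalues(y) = [0.22, 0.97, 0.77]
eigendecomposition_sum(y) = [[0.11, -0.08, 0.08], [-0.08, 0.05, -0.06], [0.08, -0.06, 0.06]] + [[0.28, 0.44, 0.02], [0.44, 0.68, 0.03], [0.02, 0.03, 0.00]] + [[0.15, -0.08, -0.29], [-0.08, 0.05, 0.16], [-0.29, 0.16, 0.57]]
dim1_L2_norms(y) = [0.65, 0.84, 0.67]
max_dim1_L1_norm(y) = 1.2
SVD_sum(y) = [[0.28, 0.44, 0.02],[0.44, 0.68, 0.03],[0.02, 0.03, 0.00]] + [[0.15, -0.08, -0.29],  [-0.08, 0.05, 0.16],  [-0.29, 0.16, 0.57]] + [[0.11, -0.08, 0.08], [-0.08, 0.05, -0.06], [0.08, -0.06, 0.06]]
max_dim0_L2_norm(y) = 0.84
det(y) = 0.17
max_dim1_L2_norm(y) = 0.84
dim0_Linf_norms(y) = [0.55, 0.78, 0.63]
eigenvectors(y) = [[0.71,-0.54,-0.44], [-0.49,-0.84,0.24], [0.5,-0.04,0.86]]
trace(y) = 1.96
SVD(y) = [[-0.54, 0.44, 0.71], [-0.84, -0.24, -0.49], [-0.04, -0.86, 0.50]] @ diag([0.9681432478717394, 0.7668607875888029, 0.22499596453945797]) @ [[-0.54, -0.84, -0.04], [0.44, -0.24, -0.86], [0.71, -0.49, 0.50]]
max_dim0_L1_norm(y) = 1.2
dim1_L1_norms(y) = [1.02, 1.2, 0.96]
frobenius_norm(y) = 1.26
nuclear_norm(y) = 1.96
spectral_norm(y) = 0.97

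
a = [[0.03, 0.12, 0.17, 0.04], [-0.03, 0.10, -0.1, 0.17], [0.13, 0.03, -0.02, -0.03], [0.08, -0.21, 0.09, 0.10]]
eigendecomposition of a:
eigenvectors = [[(0.72+0j), (0.73+0j), 0.23-0.01j, (0.23+0.01j)], [(-0.12+0j), (0.24+0j), (0.11+0.64j), (0.11-0.64j)], [(-0.68+0j), 0.41+0.00j, (0.17-0.16j), 0.17+0.16j], [-0.09+0.00j, 0.50+0.00j, (-0.69+0j), (-0.69-0j)]]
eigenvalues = [(-0.16+0j), (0.19+0j), (0.09+0.22j), (0.09-0.22j)]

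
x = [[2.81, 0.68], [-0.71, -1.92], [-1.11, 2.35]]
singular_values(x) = [3.21, 3.0]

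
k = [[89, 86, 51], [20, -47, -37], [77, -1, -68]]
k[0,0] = 89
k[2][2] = -68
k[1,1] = -47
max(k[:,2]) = 51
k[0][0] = 89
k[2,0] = 77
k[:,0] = [89, 20, 77]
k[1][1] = -47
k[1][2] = -37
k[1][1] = -47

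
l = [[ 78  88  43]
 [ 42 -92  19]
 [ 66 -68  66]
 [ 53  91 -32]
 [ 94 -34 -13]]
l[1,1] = -92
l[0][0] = 78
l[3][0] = 53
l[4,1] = -34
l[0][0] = 78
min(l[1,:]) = -92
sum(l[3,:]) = 112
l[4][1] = -34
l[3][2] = -32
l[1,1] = -92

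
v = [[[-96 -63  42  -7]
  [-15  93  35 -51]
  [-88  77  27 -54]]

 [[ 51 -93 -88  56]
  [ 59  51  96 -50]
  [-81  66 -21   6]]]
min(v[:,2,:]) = -88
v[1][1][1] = 51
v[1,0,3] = 56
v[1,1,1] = 51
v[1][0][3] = 56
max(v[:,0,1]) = -63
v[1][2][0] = -81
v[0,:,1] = [-63, 93, 77]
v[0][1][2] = 35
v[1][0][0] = 51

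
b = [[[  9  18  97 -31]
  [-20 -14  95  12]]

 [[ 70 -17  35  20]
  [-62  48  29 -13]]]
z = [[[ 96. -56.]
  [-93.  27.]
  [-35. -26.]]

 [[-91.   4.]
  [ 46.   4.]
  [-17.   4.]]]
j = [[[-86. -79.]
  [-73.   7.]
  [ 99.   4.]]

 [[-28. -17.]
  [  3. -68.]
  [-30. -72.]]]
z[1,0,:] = [-91.0, 4.0]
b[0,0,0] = 9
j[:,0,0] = [-86.0, -28.0]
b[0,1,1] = -14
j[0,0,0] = -86.0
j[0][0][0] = -86.0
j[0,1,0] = -73.0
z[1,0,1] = 4.0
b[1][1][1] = 48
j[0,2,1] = 4.0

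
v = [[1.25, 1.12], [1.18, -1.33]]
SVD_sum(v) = [[-0.05, 0.06],[1.13, -1.37]] + [[1.30, 1.06], [0.05, 0.04]]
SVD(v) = [[-0.04, 1.00], [1.0, 0.04]] @ diag([1.7781782315490493, 1.6781782315490497]) @ [[0.63, -0.77],[0.77, 0.63]]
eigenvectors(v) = [[0.93,-0.35], [0.36,0.94]]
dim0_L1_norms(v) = [2.43, 2.45]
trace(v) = -0.08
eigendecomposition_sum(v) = [[1.47,0.55], [0.58,0.21]] + [[-0.22, 0.57],[0.60, -1.54]]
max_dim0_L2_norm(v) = 1.74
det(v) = -2.98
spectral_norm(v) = 1.78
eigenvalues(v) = [1.69, -1.77]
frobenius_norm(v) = 2.45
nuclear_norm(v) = 3.46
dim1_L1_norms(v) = [2.37, 2.51]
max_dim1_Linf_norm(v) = 1.33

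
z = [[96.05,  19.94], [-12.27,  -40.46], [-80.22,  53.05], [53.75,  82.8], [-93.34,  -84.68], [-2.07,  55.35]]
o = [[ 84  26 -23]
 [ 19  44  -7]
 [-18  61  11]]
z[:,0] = [96.05, -12.27, -80.22, 53.75, -93.34, -2.07]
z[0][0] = 96.05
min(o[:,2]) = -23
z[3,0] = 53.75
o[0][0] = 84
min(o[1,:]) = -7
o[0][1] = 26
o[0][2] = -23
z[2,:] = [-80.22, 53.05]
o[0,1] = 26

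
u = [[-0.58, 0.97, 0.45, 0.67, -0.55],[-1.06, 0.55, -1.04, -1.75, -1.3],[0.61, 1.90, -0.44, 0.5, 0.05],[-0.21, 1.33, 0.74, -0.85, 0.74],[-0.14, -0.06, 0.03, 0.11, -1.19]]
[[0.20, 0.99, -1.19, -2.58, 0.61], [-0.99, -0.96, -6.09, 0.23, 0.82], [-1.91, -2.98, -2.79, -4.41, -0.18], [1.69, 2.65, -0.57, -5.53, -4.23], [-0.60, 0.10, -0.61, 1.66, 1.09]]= u @ [[-0.76, -0.96, 1.33, 0.64, -1.18], [-0.31, -0.36, -1.50, -2.73, -0.67], [1.52, 2.99, 2.29, -0.88, -2.16], [-0.43, -0.80, 0.45, 0.14, 1.79], [0.61, 0.05, 0.53, -1.34, -0.63]]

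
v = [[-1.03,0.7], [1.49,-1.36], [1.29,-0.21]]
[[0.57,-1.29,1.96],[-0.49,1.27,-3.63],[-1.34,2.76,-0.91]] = v@[[-1.19, 2.42, -0.33],[-0.94, 1.72, 2.31]]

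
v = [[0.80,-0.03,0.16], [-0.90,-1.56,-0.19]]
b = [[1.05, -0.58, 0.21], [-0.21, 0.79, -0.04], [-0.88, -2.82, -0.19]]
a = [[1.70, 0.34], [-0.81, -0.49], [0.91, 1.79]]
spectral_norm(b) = 3.05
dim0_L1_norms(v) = [1.7, 1.59, 0.35]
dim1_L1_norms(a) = [2.04, 1.3, 2.7]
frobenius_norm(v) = 1.99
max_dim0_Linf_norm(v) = 1.56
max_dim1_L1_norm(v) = 2.65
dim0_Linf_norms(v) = [0.9, 1.56, 0.19]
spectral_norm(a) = 2.57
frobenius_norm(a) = 2.82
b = a @ v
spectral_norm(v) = 1.86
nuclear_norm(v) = 2.56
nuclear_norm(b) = 4.31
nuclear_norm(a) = 3.72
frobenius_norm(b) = 3.30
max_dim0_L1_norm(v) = 1.7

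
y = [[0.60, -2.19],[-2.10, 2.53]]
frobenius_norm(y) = 4.00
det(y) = -3.08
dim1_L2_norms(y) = [2.27, 3.29]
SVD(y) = [[-0.56, 0.83], [0.83, 0.56]] @ diag([3.9177203844567834, 0.7864267220865481]) @ [[-0.53, 0.85], [-0.85, -0.53]]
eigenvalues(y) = [-0.79, 3.92]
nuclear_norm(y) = 4.70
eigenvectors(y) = [[-0.84, 0.55], [-0.53, -0.83]]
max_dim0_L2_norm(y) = 3.35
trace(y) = 3.13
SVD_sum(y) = [[1.15, -1.84], [-1.73, 2.76]] + [[-0.55, -0.35], [-0.37, -0.23]]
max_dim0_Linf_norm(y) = 2.53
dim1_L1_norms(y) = [2.79, 4.63]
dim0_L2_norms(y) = [2.18, 3.35]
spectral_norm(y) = 3.92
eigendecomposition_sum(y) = [[-0.55, -0.37], [-0.35, -0.23]] + [[1.15, -1.82], [-1.75, 2.76]]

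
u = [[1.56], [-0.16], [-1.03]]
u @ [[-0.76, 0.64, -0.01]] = [[-1.19,  1.00,  -0.02], [0.12,  -0.10,  0.0], [0.78,  -0.66,  0.01]]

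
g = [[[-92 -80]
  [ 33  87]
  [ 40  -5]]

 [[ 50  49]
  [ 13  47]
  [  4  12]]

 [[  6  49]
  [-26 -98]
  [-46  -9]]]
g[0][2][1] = -5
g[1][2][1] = 12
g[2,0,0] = 6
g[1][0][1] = 49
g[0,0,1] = -80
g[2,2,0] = -46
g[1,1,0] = 13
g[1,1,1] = 47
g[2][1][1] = -98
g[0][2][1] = -5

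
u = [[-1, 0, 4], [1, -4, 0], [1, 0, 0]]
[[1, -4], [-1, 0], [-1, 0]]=u @ [[-1, 0], [0, 0], [0, -1]]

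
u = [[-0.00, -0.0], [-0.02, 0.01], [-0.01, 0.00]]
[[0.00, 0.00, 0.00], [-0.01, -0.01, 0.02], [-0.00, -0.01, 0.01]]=u@[[0.41, 0.73, -0.62],  [0.28, 0.09, 0.62]]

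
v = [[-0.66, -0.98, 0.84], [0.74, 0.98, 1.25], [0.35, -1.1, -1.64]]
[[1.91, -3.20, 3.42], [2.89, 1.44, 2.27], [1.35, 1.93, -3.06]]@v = [[-2.43,  -8.77,  -8.0],[-0.05,  -3.92,  0.50],[-0.53,  3.93,  8.56]]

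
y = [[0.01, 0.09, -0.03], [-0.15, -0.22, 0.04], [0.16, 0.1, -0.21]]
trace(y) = -0.42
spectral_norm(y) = 0.37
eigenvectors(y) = [[0.28+0.00j, -0.61-0.09j, -0.61+0.09j],[(-0.37+0j), 0.74+0.00j, 0.74-0.00j],[0.88+0.00j, (-0.25-0.11j), -0.25+0.11j]]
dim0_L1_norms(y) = [0.32, 0.41, 0.28]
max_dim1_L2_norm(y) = 0.28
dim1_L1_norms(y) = [0.13, 0.41, 0.47]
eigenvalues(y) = [(-0.2+0j), (-0.11+0.01j), (-0.11-0.01j)]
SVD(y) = [[-0.21, 0.23, -0.95], [0.67, -0.67, -0.31], [-0.71, -0.71, -0.01]] @ diag([0.36966258510182193, 0.15075779913450113, 0.04383673318074347]) @ [[-0.59, -0.64, 0.49], [-0.07, 0.64, 0.76], [0.81, -0.41, 0.42]]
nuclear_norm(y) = 0.56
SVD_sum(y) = [[0.05, 0.05, -0.04], [-0.15, -0.16, 0.12], [0.15, 0.17, -0.13]] + [[-0.00, 0.02, 0.03], [0.01, -0.07, -0.08], [0.01, -0.07, -0.08]] + [[-0.03, 0.02, -0.02], [-0.01, 0.01, -0.01], [-0.0, 0.00, -0.00]]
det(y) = -0.00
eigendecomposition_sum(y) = [[0.09-0.00j,  (0.05-0j),  -0.07-0.00j], [-0.12+0.00j,  -0.07+0.00j,  (0.09+0j)], [(0.29-0j),  (0.16-0j),  (-0.23-0j)]] + [[-0.04+0.38j,  0.02+0.32j,  0.02+0.01j], [-0.02-0.46j,  (-0.08-0.38j),  (-0.03-0.01j)], [(-0.06+0.16j),  -0.03+0.14j,  (0.01+0.01j)]] + [[-0.04-0.38j, (0.02-0.32j), 0.02-0.01j], [(-0.02+0.46j), (-0.08+0.38j), -0.03+0.01j], [(-0.06-0.16j), (-0.03-0.14j), (0.01-0.01j)]]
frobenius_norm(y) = 0.40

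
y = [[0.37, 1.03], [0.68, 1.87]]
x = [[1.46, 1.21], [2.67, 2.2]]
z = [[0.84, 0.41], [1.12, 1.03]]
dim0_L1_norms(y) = [1.05, 2.9]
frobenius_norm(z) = 1.79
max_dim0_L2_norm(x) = 3.04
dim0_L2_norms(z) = [1.4, 1.11]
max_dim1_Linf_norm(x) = 2.67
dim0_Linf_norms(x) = [2.67, 2.2]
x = y @ z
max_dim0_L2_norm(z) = 1.4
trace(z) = 1.87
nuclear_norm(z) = 2.00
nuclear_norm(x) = 3.95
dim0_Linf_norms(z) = [1.12, 1.03]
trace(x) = 3.66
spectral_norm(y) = 2.27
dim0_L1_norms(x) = [4.13, 3.41]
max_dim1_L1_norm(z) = 2.15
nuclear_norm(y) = 2.27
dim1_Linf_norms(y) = [1.03, 1.87]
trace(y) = 2.24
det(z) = 0.41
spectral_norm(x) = 3.95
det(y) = -0.01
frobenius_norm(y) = 2.27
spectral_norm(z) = 1.77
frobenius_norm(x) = 3.95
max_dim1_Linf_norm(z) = 1.12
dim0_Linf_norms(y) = [0.68, 1.87]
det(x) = -0.02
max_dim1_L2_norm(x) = 3.46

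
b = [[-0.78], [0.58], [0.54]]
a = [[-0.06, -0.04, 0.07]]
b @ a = [[0.05, 0.03, -0.05], [-0.03, -0.02, 0.04], [-0.03, -0.02, 0.04]]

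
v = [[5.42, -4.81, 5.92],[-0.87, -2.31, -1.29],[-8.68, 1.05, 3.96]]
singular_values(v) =[10.89, 7.82, 2.78]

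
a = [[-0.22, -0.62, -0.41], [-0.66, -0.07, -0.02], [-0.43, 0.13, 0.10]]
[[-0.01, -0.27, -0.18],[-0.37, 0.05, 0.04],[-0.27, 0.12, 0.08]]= a @ [[0.57, -0.13, -0.08], [-0.13, 0.44, 0.07], [-0.08, 0.07, 0.37]]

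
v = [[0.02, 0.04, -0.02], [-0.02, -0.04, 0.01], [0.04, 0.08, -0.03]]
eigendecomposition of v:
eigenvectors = [[0.53, -0.59, -0.89], [-0.27, 0.20, 0.45], [0.8, -0.78, 0.00]]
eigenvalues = [-0.03, -0.02, -0.0]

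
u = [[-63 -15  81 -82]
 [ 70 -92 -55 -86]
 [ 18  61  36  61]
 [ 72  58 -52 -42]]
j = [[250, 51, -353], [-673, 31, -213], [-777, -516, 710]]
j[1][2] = -213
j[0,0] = 250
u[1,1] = -92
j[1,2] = -213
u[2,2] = 36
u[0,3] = -82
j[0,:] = [250, 51, -353]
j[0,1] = 51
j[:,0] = [250, -673, -777]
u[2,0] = 18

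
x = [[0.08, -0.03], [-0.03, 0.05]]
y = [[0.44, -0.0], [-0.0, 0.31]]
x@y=[[0.04, -0.01],[-0.01, 0.02]]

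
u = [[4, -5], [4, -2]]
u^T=[[4, 4], [-5, -2]]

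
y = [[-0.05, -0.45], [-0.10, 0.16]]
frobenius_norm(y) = 0.49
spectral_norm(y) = 0.48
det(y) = -0.05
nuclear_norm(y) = 0.59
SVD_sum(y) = [[-0.01,  -0.45], [0.00,  0.16]] + [[-0.04,0.00], [-0.1,0.0]]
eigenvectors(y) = [[-0.96, 0.80], [-0.28, -0.6]]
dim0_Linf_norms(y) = [0.1, 0.45]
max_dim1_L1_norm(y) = 0.5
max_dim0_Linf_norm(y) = 0.45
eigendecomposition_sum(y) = [[-0.13, -0.17],[-0.04, -0.05]] + [[0.08, -0.28], [-0.06, 0.21]]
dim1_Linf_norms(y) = [0.45, 0.16]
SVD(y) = [[-0.94, 0.33],[0.33, 0.94]] @ diag([0.47780308386914194, 0.11092435731225911]) @ [[0.03, 1.00], [-1.0, 0.03]]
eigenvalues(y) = [-0.18, 0.29]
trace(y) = 0.11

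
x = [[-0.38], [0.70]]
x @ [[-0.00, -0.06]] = [[0.00, 0.02], [0.00, -0.04]]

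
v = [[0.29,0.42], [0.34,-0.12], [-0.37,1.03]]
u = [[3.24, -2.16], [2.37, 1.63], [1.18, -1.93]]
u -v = [[2.95, -2.58], [2.03, 1.75], [1.55, -2.96]]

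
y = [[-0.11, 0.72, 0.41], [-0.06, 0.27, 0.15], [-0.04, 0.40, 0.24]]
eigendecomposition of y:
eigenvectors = [[0.82+0.00j,  -0.05-0.38j,  -0.05+0.38j], [(0.26+0j),  (0.45-0.06j),  (0.45+0.06j)], [(0.52+0j),  (-0.8+0j),  -0.80-0.00j]]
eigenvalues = [(0.38+0j), (0.01+0.01j), (0.01-0.01j)]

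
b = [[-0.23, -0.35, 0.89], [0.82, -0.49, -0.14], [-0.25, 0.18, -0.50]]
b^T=[[-0.23, 0.82, -0.25],[-0.35, -0.49, 0.18],[0.89, -0.14, -0.5]]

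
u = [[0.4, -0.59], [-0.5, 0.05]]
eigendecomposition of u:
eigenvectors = [[0.83, 0.62],[-0.56, 0.78]]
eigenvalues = [0.8, -0.35]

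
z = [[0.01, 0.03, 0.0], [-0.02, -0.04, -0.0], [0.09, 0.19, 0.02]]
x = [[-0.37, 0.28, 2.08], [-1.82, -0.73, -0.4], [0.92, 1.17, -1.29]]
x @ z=[[0.18, 0.37, 0.04], [-0.04, -0.1, -0.01], [-0.13, -0.26, -0.03]]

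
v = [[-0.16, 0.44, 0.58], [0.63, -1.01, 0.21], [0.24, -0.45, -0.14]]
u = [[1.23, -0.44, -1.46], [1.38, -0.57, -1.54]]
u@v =[[-0.82, 1.64, 0.83],[-0.95, 1.88, 0.9]]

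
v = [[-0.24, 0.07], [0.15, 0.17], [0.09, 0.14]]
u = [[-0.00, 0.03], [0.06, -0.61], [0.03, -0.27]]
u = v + [[0.24, -0.04], [-0.09, -0.78], [-0.06, -0.41]]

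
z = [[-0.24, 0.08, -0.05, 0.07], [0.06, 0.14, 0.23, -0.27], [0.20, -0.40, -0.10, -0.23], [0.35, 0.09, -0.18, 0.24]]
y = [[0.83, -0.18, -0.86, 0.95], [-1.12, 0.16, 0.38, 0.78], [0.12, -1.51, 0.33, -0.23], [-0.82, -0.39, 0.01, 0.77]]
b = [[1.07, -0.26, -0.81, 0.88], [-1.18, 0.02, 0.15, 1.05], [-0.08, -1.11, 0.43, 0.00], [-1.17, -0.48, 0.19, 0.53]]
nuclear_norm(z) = 1.49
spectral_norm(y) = 1.83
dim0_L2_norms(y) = [1.62, 1.58, 1.0, 1.47]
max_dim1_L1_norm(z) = 0.93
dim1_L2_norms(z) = [0.27, 0.39, 0.51, 0.47]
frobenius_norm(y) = 2.88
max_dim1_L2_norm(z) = 0.51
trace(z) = 0.04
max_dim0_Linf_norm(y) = 1.51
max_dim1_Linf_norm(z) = 0.4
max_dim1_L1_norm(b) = 3.02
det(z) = 0.01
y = b + z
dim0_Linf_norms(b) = [1.18, 1.11, 0.81, 1.05]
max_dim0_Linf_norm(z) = 0.4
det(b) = 0.84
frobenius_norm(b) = 2.92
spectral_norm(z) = 0.55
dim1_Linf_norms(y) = [0.95, 1.12, 1.51, 0.82]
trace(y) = 2.09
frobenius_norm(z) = 0.84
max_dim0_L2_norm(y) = 1.62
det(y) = 0.76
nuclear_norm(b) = 5.10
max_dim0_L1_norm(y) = 2.89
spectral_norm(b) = 2.17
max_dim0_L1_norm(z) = 0.85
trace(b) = 2.05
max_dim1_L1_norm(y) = 2.82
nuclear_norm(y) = 5.13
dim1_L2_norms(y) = [1.54, 1.43, 1.57, 1.19]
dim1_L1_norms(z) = [0.44, 0.7, 0.93, 0.86]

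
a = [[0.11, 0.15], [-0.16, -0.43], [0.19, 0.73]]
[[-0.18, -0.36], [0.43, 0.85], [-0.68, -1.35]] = a@[[-0.59, -1.17], [-0.78, -1.54]]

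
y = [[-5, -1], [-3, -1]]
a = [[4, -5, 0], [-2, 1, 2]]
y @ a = [[-18, 24, -2], [-10, 14, -2]]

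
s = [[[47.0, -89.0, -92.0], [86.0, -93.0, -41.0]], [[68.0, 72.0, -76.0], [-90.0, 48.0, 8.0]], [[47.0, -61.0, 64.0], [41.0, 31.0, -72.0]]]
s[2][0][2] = 64.0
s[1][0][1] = 72.0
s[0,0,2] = -92.0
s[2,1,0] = 41.0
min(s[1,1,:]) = -90.0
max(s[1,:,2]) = 8.0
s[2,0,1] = -61.0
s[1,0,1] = 72.0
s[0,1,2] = -41.0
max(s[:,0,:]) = 72.0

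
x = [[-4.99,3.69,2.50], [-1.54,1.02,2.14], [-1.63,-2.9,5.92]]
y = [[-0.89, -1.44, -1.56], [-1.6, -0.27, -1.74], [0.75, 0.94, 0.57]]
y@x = [[9.2, -0.23, -14.54], [11.24, -1.13, -14.88], [-6.12, 2.07, 7.26]]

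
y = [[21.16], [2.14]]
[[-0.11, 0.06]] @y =[[-2.20]]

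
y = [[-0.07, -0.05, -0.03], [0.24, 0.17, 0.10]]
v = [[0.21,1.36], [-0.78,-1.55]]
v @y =[[0.31, 0.22, 0.13], [-0.32, -0.22, -0.13]]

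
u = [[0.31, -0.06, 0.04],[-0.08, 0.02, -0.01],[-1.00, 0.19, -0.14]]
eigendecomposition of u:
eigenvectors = [[-0.31, -0.12, -0.23], [0.08, 0.01, -0.88], [0.95, 0.99, 0.41]]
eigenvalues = [0.2, -0.02, 0.0]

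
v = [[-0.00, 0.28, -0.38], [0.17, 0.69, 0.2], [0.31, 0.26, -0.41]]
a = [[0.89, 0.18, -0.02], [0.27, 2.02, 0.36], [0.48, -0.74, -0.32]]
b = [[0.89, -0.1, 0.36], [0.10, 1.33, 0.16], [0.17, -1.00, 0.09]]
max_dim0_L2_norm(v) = 0.79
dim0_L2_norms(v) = [0.35, 0.79, 0.59]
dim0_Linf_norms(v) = [0.31, 0.69, 0.41]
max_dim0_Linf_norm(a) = 2.02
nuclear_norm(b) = 2.74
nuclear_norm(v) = 1.64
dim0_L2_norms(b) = [0.91, 1.67, 0.4]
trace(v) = 0.28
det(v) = 0.10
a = b + v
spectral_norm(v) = 0.85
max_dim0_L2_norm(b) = 1.67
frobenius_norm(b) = 1.94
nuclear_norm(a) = 3.37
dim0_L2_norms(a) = [1.05, 2.16, 0.48]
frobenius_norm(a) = 2.45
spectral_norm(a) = 2.21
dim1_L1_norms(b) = [1.35, 1.59, 1.26]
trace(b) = 2.31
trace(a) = 2.59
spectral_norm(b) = 1.67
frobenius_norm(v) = 1.05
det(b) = 0.13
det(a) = -0.27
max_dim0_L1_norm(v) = 1.23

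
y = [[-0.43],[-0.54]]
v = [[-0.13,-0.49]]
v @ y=[[0.32]]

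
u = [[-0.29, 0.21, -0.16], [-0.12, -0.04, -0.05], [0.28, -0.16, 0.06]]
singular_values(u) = [0.52, 0.1, 0.06]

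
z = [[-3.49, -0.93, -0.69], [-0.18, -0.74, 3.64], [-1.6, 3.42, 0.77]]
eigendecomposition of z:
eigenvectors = [[0.15+0.00j,(-0.01+0.5j),(-0.01-0.5j)], [-0.62+0.00j,(0.67+0j),0.67-0.00j], [-0.77+0.00j,-0.54+0.12j,-0.54-0.12j]]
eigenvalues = [(3.83+0j), (-3.65+0.51j), (-3.65-0.51j)]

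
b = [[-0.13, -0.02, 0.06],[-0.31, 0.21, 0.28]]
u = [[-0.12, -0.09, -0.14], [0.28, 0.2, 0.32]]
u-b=[[0.01,  -0.07,  -0.20], [0.59,  -0.01,  0.04]]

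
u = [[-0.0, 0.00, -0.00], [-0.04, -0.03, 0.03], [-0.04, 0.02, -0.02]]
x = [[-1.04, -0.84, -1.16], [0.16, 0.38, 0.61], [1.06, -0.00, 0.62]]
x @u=[[0.08, 0.00, -0.00], [-0.04, 0.00, -0.00], [-0.02, 0.01, -0.01]]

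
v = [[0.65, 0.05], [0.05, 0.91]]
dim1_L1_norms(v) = [0.7, 0.96]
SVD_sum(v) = [[0.03, 0.17],[0.17, 0.89]] + [[0.62, -0.12], [-0.12, 0.02]]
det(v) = 0.59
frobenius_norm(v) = 1.12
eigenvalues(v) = [0.64, 0.92]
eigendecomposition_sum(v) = [[0.62, -0.12], [-0.12, 0.02]] + [[0.03, 0.17], [0.17, 0.89]]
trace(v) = 1.56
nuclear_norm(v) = 1.56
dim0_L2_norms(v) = [0.65, 0.91]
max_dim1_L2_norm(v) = 0.91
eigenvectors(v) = [[-0.98, -0.18], [0.18, -0.98]]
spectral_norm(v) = 0.92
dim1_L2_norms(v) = [0.65, 0.91]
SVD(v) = [[0.18, 0.98],[0.98, -0.18]] @ diag([0.9192838827718413, 0.6407161172281588]) @ [[0.18,0.98], [0.98,-0.18]]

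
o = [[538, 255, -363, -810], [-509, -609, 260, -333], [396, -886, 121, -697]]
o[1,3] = -333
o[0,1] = 255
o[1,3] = -333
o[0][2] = -363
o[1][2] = 260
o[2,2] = 121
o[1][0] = -509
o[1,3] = -333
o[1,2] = 260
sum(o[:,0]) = 425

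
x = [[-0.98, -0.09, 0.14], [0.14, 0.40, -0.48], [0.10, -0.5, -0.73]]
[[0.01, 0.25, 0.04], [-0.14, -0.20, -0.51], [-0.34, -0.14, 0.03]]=x @[[0.03, -0.21, 0.10], [0.12, -0.13, -0.74], [0.39, 0.25, 0.48]]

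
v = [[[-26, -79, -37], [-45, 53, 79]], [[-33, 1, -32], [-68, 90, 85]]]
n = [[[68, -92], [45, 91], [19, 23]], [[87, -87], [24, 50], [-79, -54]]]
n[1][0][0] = 87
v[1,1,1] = 90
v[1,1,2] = 85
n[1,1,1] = 50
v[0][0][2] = -37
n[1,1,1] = 50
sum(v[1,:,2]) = 53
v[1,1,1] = 90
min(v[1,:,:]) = -68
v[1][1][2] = 85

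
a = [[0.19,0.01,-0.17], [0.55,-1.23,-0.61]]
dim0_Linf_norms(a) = [0.55, 1.23, 0.61]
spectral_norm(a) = 1.49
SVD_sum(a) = [[0.05, -0.11, -0.06], [0.56, -1.22, -0.62]] + [[0.14,0.12,-0.11], [-0.01,-0.01,0.01]]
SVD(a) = [[-0.09, -1.00], [-1.0, 0.09]] @ diag([1.485069130087309, 0.2171858164377303]) @ [[-0.38,0.82,0.42], [-0.64,-0.56,0.52]]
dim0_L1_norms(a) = [0.74, 1.24, 0.78]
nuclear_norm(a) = 1.70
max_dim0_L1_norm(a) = 1.24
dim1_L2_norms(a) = [0.26, 1.48]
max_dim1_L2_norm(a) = 1.48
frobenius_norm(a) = 1.50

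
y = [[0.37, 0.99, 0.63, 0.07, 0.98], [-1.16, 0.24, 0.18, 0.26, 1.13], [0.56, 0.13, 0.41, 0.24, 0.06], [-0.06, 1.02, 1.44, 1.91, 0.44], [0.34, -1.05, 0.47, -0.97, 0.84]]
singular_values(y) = [3.03, 1.87, 1.49, 0.97, 0.08]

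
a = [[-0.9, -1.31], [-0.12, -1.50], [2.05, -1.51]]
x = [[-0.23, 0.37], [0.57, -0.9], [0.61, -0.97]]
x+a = [[-1.13, -0.94], [0.45, -2.4], [2.66, -2.48]]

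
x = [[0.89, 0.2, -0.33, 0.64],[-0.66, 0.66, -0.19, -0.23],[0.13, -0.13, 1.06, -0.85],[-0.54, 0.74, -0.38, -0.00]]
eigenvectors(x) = [[0.54-0.25j,0.54+0.25j,(-0.24+0j),(-0.31+0j)], [-0.09+0.37j,-0.09-0.37j,(0.48+0j),0.12+0.00j], [(-0.61+0j),-0.61-0.00j,0.75+0.00j,(0.63+0j)], [(0.08+0.35j),(0.08-0.35j),(0.38+0j),0.70+0.00j]]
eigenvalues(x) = [(1.04+0.61j), (1.04-0.61j), (0.5+0j), (0.03+0j)]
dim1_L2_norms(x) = [1.16, 0.98, 1.37, 0.99]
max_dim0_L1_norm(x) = 2.22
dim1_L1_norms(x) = [2.06, 1.74, 2.17, 1.66]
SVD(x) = [[0.45,0.54,0.70,-0.13], [0.12,-0.63,0.28,-0.71], [-0.83,-0.01,0.55,0.09], [0.31,-0.56,0.35,0.69]] @ diag([1.5978457668581427, 1.489482520716434, 0.6344127612865875, 0.012295288954007427]) @ [[0.03, 0.32, -0.73, 0.60], [0.8, -0.48, 0.09, 0.34], [0.51, 0.81, 0.26, -0.13], [-0.31, 0.11, 0.62, 0.71]]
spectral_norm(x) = 1.60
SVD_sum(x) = [[0.02,0.23,-0.52,0.43], [0.0,0.06,-0.14,0.12], [-0.03,-0.42,0.97,-0.80], [0.01,0.16,-0.37,0.3]] + [[0.64, -0.39, 0.08, 0.27], [-0.76, 0.46, -0.09, -0.32], [-0.01, 0.01, -0.00, -0.01], [-0.66, 0.40, -0.08, -0.28]] + [[0.23, 0.36, 0.12, -0.06], [0.09, 0.14, 0.05, -0.02], [0.18, 0.28, 0.09, -0.05], [0.11, 0.18, 0.06, -0.03]] + [[0.0, -0.0, -0.0, -0.00], [0.00, -0.00, -0.01, -0.01], [-0.00, 0.0, 0.0, 0.0], [-0.0, 0.0, 0.01, 0.01]]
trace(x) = 2.61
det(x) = 0.02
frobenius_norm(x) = 2.27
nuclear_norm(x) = 3.73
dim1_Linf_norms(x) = [0.89, 0.66, 1.06, 0.74]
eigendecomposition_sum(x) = [[(0.54+0.61j), (0.19-0.43j), (-0.1+0.53j), (0.29-0.13j)], [-0.52+0.03j, (0.14+0.26j), -0.23-0.26j, -0.05+0.20j], [(-0.23-0.8j), -0.36+0.31j, 0.32-0.45j, -0.33-0.00j], [(-0.42+0.24j), 0.23+0.16j, -0.30-0.12j, (0.04+0.19j)]] + [[0.54-0.61j, (0.19+0.43j), (-0.1-0.53j), 0.29+0.13j], [(-0.52-0.03j), (0.14-0.26j), (-0.23+0.26j), (-0.05-0.2j)], [-0.23+0.80j, (-0.36-0.31j), (0.32+0.45j), -0.33+0.00j], [-0.42-0.24j, (0.23-0.16j), -0.30+0.12j, 0.04-0.19j]] + [[(-0.19-0j), (-0.2-0j), (-0.13-0j), 0.07+0.00j], [(0.38+0j), (0.39+0j), 0.26+0.00j, -0.14-0.00j], [(0.6+0j), 0.62+0.00j, (0.42+0j), (-0.22-0j)], [0.31+0.00j, (0.31+0j), (0.21+0j), -0.11-0.00j]] + [[0.00+0.00j, 0.01+0.00j, (-0+0j), (-0.01-0j)], [(-0-0j), (-0-0j), 0.00-0.00j, 0.00+0.00j], [-0.00-0.00j, (-0.02-0j), -0j, (0.02+0j)], [-0.01-0.00j, (-0.03-0j), -0j, 0.03+0.00j]]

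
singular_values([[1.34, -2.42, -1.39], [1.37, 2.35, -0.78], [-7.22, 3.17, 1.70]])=[8.45, 3.16, 1.08]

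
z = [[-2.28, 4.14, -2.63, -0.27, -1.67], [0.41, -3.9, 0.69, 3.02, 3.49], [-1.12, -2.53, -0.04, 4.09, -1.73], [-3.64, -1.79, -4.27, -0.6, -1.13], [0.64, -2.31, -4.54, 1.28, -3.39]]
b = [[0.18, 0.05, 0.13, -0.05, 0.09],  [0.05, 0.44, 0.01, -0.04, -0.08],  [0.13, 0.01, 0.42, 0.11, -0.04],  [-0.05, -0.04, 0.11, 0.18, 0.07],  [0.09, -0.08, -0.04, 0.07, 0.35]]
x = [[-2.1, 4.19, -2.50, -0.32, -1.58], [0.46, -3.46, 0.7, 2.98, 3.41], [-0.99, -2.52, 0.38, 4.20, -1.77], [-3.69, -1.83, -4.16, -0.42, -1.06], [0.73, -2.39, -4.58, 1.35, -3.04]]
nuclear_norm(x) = 26.06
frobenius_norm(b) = 0.82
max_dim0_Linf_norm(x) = 4.58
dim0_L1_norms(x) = [7.97, 14.39, 12.32, 9.27, 10.86]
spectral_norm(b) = 0.51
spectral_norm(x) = 8.32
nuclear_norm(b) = 1.57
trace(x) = -8.64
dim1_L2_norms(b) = [0.25, 0.45, 0.46, 0.23, 0.38]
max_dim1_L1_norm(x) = 12.09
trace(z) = -10.21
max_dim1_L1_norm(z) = 12.16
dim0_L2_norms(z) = [4.5, 6.88, 6.8, 5.28, 5.54]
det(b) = 0.00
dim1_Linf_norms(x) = [4.19, 3.46, 4.2, 4.16, 4.58]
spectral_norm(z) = 8.64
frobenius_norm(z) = 13.13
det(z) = 1983.89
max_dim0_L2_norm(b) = 0.46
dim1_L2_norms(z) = [5.67, 6.1, 5.23, 6.03, 6.28]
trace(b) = 1.57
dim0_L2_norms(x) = [4.44, 6.7, 6.72, 5.35, 5.26]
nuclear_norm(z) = 26.26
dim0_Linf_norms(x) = [3.69, 4.19, 4.58, 4.2, 3.41]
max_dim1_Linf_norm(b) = 0.44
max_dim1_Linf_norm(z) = 4.54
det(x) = 2102.74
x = b + z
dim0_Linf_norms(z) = [3.64, 4.14, 4.54, 4.09, 3.49]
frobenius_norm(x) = 12.89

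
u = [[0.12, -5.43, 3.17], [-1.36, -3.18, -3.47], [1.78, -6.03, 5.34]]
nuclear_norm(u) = 15.97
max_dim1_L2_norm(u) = 8.25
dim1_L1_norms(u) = [8.72, 8.01, 13.15]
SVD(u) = [[0.60, -0.18, 0.78], [0.03, -0.97, -0.24], [0.8, 0.17, -0.58]] @ diag([10.28292353223022, 5.043848515479442, 0.6458140469219597]) @ [[0.14, -0.79, 0.59], [0.32, 0.60, 0.73], [-0.94, 0.08, 0.34]]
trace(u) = 2.28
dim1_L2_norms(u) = [6.29, 4.9, 8.25]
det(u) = 33.50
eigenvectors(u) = [[-0.49, 0.94, 0.54], [0.3, -0.05, 0.77], [-0.82, -0.33, 0.34]]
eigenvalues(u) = [8.61, -0.69, -5.65]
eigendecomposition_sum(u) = [[1.15, -2.40, 3.65], [-0.69, 1.44, -2.19], [1.90, -3.95, 6.03]] + [[-0.54, 0.20, 0.40],[0.03, -0.01, -0.02],[0.19, -0.07, -0.14]] + [[-0.49,-3.24,-0.88],[-0.7,-4.61,-1.25],[-0.3,-2.00,-0.55]]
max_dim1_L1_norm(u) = 13.15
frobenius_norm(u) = 11.47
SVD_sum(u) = [[0.88, -4.93, 3.66], [0.04, -0.23, 0.17], [1.16, -6.51, 4.84]] + [[-0.29, -0.54, -0.66], [-1.55, -2.94, -3.59], [0.27, 0.51, 0.63]] + [[-0.47, 0.04, 0.17], [0.15, -0.01, -0.05], [0.35, -0.03, -0.13]]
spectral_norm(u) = 10.28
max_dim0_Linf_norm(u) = 6.03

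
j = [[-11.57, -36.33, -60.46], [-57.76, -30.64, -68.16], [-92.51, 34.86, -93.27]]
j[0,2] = -60.46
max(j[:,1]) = 34.86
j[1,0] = -57.76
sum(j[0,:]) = -108.36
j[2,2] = -93.27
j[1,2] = -68.16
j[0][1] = -36.33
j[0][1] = -36.33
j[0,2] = -60.46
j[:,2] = [-60.46, -68.16, -93.27]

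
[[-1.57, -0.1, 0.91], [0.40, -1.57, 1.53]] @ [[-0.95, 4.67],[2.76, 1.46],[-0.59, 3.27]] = [[0.68, -4.5],[-5.62, 4.58]]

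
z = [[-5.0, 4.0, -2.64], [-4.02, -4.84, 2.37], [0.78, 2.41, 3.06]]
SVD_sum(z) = [[-0.79, 4.79, -2.45], [0.69, -4.18, 2.14], [-0.09, 0.55, -0.28]] + [[-4.13, -0.95, -0.53], [-4.52, -1.04, -0.58], [1.62, 0.37, 0.21]] + [[-0.08, 0.16, 0.34], [-0.19, 0.38, 0.81], [-0.74, 1.48, 3.14]]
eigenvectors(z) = [[(-0.73+0j),(-0.73-0j),-0.14+0.00j], [(0.03-0.66j),0.03+0.66j,0.32+0.00j], [(-0.03+0.18j),-0.03-0.18j,0.94+0.00j]]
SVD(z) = [[0.75,0.65,0.11], [-0.66,0.71,0.25], [0.09,-0.26,0.96]] @ diag([7.246958972883263, 6.546388770311241, 3.684966718070827]) @ [[-0.14, 0.88, -0.45], [-0.97, -0.22, -0.12], [-0.21, 0.42, 0.88]]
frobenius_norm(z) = 10.44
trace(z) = -6.78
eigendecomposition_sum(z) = [[(-2.51+2.29j), 2.07+2.72j, -1.07-0.60j], [(-1.99-2.39j), -2.58+1.78j, 0.59-0.96j], [0.45+0.71j, 0.75-0.38j, -0.19+0.23j]] + [[(-2.51-2.29j), (2.07-2.72j), (-1.07+0.6j)], [-1.99+2.39j, (-2.58-1.78j), 0.59+0.96j], [(0.45-0.71j), (0.75+0.38j), -0.19-0.23j]] + [[0.02+0.00j,(-0.13-0j),-0.50+0.00j],[-0.04-0.00j,(0.31+0j),1.18-0.00j],[(-0.11-0j),0.91+0.00j,(3.44-0j)]]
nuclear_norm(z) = 17.48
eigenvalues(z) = [(-5.28+4.3j), (-5.28-4.3j), (3.77+0j)]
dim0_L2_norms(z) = [6.46, 6.73, 4.69]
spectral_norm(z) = 7.25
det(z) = 174.82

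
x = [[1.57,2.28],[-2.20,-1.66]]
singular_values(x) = [3.86, 0.62]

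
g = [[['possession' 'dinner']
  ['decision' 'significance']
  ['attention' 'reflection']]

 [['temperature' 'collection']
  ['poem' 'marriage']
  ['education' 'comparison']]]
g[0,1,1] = 'significance'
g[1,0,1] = 'collection'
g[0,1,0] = 'decision'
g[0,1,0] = 'decision'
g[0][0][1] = 'dinner'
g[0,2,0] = 'attention'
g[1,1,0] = 'poem'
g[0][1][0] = 'decision'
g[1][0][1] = 'collection'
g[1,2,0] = 'education'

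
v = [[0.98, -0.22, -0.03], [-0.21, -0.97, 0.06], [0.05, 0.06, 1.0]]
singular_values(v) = [1.01, 1.0, 0.99]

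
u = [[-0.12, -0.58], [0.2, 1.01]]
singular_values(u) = [1.19, 0.0]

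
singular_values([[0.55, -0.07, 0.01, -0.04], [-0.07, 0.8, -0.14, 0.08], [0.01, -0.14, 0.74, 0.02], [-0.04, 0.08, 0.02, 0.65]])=[0.94, 0.71, 0.57, 0.53]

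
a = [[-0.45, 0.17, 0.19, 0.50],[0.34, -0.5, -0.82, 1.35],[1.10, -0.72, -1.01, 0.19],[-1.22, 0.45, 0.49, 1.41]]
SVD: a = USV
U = [[-0.27, -0.14, -0.49, -0.82], [0.13, -0.81, 0.53, -0.22], [0.60, -0.4, -0.64, 0.26], [-0.74, -0.41, -0.25, 0.47]]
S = [2.41, 2.06, 0.0, 0.0]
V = [[0.72, -0.36, -0.47, -0.37], [-0.07, 0.23, 0.41, -0.88], [-0.42, 0.40, -0.78, -0.22], [0.55, 0.81, 0.06, 0.2]]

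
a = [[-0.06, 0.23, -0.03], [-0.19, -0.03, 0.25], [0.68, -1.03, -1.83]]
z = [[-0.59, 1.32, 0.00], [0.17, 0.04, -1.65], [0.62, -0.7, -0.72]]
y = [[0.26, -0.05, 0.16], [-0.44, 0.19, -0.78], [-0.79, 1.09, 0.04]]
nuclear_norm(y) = 2.37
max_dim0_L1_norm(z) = 2.37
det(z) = -0.49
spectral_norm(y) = 1.45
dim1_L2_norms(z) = [1.45, 1.66, 1.18]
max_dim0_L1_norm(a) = 2.11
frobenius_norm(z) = 2.50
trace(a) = -1.92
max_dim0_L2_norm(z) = 1.8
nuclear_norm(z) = 3.66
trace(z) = -1.27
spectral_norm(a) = 2.22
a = y @ z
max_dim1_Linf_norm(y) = 1.09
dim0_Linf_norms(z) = [0.62, 1.32, 1.65]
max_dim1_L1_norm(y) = 1.92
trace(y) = 0.49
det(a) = -0.07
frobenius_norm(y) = 1.66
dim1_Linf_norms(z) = [1.32, 1.65, 0.72]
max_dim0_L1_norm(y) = 1.49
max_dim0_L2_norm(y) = 1.11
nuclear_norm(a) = 2.60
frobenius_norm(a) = 2.24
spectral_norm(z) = 1.96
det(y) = 0.14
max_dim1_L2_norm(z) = 1.66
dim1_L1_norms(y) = [0.47, 1.41, 1.92]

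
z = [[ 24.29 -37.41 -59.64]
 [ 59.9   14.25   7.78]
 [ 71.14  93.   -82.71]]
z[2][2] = -82.71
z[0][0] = 24.29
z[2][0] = 71.14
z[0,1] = -37.41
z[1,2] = 7.78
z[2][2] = -82.71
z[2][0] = 71.14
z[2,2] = -82.71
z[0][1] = -37.41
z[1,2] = 7.78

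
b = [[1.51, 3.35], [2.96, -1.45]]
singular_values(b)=[3.68, 3.29]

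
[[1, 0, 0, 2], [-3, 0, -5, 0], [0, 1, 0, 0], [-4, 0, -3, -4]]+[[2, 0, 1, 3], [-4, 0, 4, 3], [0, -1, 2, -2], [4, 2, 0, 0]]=[[3, 0, 1, 5], [-7, 0, -1, 3], [0, 0, 2, -2], [0, 2, -3, -4]]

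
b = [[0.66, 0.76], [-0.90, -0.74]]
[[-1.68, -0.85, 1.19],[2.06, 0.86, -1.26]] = b@[[-1.63, -0.13, 0.38],[-0.8, -1.00, 1.24]]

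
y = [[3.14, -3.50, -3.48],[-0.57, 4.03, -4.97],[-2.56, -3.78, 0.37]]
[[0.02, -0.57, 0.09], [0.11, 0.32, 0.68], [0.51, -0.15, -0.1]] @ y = [[0.16, -2.71, 2.80],[-1.58, -1.67, -1.72],[1.94, -2.01, -1.07]]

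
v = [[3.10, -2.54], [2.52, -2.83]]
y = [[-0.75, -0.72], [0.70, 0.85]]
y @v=[[-4.14, 3.94], [4.31, -4.18]]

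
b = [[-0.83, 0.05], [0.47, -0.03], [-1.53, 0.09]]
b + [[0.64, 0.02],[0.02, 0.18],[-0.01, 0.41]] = [[-0.19, 0.07], [0.49, 0.15], [-1.54, 0.5]]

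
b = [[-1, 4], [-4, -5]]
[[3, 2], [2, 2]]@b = [[-11, 2], [-10, -2]]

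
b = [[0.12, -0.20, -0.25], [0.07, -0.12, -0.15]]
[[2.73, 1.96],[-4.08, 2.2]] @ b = [[0.46, -0.78, -0.98],[-0.34, 0.55, 0.69]]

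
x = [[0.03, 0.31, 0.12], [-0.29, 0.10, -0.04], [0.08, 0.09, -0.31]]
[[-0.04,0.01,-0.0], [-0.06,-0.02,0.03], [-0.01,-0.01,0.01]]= x@[[0.16, 0.06, -0.08],[-0.15, 0.00, 0.02],[0.03, 0.06, -0.06]]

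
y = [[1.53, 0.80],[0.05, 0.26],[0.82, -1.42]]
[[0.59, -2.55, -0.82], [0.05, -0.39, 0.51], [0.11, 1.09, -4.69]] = y @ [[0.33, -0.97, -1.74],[0.11, -1.33, 2.3]]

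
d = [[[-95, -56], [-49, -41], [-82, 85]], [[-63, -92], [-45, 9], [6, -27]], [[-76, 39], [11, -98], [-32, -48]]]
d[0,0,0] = -95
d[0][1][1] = -41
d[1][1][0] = -45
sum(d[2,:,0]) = -97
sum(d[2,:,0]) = -97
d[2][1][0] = 11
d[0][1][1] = -41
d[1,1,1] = 9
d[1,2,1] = -27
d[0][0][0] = -95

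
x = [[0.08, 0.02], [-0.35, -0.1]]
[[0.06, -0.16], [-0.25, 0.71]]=x@ [[0.55, -1.56], [0.58, -1.65]]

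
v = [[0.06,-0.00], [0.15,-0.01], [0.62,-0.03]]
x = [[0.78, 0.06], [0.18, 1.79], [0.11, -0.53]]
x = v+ [[0.72, 0.06], [0.03, 1.80], [-0.51, -0.5]]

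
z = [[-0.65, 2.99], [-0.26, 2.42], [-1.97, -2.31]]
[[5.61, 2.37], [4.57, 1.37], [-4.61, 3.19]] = z @ [[0.11, -2.03],[1.90, 0.35]]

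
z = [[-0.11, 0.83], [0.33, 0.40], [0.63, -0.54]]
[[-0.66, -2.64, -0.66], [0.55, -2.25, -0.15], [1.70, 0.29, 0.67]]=z@[[2.27, -2.55, 0.43], [-0.50, -3.52, -0.74]]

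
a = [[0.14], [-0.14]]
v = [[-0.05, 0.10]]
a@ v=[[-0.01,0.01],[0.01,-0.01]]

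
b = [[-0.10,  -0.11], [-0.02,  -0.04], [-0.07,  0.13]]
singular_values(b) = [0.18, 0.12]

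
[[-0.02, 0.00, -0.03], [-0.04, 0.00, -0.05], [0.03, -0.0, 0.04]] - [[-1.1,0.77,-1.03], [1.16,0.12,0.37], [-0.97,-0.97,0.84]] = [[1.08, -0.77, 1.0],[-1.2, -0.12, -0.42],[1.00, 0.97, -0.8]]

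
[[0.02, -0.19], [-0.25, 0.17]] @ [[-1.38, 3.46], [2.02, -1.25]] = [[-0.41, 0.31],[0.69, -1.08]]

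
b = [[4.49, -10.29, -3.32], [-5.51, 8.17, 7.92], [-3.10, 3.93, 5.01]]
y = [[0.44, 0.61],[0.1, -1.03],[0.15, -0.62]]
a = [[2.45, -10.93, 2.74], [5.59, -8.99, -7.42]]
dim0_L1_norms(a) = [8.04, 19.92, 10.16]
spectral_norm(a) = 15.60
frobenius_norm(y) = 1.43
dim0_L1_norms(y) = [0.69, 2.26]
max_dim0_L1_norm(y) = 2.26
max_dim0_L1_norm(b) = 22.39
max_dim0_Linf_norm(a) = 10.93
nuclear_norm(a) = 23.14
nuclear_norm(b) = 22.30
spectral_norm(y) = 1.35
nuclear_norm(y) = 1.82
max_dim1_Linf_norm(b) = 10.29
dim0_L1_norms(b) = [13.1, 22.39, 16.25]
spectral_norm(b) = 18.17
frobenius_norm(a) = 17.32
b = y @ a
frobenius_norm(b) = 18.63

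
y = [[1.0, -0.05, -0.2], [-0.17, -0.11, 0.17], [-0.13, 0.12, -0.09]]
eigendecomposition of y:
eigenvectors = [[0.98, -0.17, 0.08],[-0.16, -0.72, -0.75],[-0.13, -0.67, 0.66]]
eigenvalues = [1.04, 0.01, -0.24]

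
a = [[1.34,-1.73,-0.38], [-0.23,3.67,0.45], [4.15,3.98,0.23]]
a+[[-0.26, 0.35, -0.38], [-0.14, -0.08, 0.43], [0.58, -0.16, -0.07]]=[[1.08, -1.38, -0.76], [-0.37, 3.59, 0.88], [4.73, 3.82, 0.16]]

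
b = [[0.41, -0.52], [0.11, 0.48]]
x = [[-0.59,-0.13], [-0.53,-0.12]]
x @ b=[[-0.26, 0.24], [-0.23, 0.22]]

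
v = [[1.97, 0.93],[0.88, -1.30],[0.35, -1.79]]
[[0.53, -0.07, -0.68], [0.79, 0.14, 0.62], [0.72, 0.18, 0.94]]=v@[[0.42, 0.01, -0.09], [-0.32, -0.1, -0.54]]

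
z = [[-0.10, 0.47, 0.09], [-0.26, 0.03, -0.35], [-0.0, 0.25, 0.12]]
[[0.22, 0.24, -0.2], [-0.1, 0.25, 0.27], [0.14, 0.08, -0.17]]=z @ [[-0.03,-0.41,-0.15], [0.39,0.5,-0.33], [0.35,-0.36,-0.69]]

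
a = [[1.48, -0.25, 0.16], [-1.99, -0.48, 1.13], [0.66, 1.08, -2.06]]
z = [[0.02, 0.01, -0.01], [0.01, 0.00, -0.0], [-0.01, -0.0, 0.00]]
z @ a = [[0.00, -0.02, 0.04], [0.01, -0.0, 0.0], [-0.01, 0.00, -0.0]]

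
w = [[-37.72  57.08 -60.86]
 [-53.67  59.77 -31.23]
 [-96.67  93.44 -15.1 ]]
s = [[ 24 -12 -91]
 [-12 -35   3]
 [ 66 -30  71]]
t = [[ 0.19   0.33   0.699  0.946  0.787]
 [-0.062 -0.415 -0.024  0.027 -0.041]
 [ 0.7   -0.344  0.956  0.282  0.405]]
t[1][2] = -0.024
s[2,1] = -30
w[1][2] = -31.23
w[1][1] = 59.77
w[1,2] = -31.23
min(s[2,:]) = -30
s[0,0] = 24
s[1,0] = -12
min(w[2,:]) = -96.67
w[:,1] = [57.08, 59.77, 93.44]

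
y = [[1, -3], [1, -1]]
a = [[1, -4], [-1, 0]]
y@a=[[4, -4], [2, -4]]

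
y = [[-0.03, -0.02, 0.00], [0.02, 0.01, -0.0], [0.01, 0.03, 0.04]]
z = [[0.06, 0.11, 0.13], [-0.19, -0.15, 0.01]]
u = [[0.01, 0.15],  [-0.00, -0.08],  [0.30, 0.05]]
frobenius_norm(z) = 0.30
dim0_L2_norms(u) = [0.3, 0.18]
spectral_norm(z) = 0.27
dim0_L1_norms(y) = [0.06, 0.06, 0.04]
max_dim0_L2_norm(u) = 0.3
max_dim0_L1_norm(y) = 0.06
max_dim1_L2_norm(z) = 0.24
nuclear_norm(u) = 0.47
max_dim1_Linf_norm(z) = 0.19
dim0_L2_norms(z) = [0.2, 0.19, 0.13]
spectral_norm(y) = 0.06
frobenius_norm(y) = 0.07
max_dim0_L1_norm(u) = 0.31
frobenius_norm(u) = 0.35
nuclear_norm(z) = 0.40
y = u @ z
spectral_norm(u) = 0.31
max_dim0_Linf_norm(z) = 0.19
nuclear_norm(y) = 0.09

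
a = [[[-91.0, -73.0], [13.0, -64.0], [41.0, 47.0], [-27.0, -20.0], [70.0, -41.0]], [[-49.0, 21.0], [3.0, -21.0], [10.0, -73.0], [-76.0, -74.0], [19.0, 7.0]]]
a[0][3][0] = -27.0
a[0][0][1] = -73.0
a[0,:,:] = [[-91.0, -73.0], [13.0, -64.0], [41.0, 47.0], [-27.0, -20.0], [70.0, -41.0]]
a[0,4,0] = 70.0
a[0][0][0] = -91.0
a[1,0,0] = -49.0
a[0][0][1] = -73.0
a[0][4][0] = 70.0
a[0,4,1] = -41.0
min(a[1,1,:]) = -21.0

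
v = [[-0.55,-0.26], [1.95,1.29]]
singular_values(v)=[2.41, 0.08]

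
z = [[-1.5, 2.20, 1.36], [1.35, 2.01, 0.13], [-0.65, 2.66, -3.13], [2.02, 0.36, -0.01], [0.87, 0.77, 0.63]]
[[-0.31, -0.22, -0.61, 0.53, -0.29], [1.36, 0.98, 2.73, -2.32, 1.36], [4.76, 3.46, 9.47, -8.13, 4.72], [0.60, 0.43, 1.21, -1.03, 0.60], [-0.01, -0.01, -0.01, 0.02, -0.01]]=z @ [[0.18,0.13,0.37,-0.31,0.18], [0.62,0.45,1.24,-1.06,0.62], [-1.03,-0.75,-2.05,1.76,-1.02]]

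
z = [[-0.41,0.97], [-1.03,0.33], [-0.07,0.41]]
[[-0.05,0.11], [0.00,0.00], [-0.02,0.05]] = z @[[-0.02, 0.04], [-0.06, 0.13]]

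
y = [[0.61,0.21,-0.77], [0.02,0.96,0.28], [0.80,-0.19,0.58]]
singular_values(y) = [1.01, 1.0, 1.0]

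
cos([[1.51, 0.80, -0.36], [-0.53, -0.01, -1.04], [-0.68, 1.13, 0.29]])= [[0.22, -0.37, 0.67], [0.05, 1.91, 0.07], [0.83, 0.08, 1.57]]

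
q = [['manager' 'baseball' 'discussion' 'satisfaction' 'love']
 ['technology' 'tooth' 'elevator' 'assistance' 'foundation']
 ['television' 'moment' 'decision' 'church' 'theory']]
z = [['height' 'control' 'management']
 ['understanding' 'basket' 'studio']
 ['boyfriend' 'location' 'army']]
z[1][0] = 'understanding'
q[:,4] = ['love', 'foundation', 'theory']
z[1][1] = 'basket'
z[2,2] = 'army'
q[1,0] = 'technology'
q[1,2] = 'elevator'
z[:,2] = ['management', 'studio', 'army']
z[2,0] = 'boyfriend'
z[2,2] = 'army'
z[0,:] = ['height', 'control', 'management']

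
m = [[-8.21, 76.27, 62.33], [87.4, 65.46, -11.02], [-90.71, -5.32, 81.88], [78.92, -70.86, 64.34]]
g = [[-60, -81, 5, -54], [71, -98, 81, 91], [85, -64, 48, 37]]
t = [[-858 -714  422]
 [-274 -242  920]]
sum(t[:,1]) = -956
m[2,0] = -90.71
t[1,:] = [-274, -242, 920]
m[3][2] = 64.34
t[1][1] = -242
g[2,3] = 37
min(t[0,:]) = -858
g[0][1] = -81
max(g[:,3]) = 91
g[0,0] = -60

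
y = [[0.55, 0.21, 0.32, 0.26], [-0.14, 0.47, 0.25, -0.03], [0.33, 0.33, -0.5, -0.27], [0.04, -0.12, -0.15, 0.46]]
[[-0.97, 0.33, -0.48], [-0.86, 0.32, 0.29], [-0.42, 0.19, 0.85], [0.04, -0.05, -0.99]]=y @ [[-0.58,  0.21,  -0.01],[-1.78,  0.67,  0.59],[-0.47,  0.16,  -0.21],[-0.47,  0.09,  -2.06]]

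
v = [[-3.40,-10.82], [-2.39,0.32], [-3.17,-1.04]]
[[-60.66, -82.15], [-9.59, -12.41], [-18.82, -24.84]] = v @ [[4.57, 5.96], [4.17, 5.72]]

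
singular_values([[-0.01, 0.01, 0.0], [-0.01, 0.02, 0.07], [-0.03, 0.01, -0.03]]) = [0.08, 0.04, 0.0]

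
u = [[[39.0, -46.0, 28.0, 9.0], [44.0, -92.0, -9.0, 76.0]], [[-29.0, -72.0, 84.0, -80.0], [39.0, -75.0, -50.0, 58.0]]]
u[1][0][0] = -29.0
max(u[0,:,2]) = 28.0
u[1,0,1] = -72.0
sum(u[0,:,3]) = 85.0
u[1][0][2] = 84.0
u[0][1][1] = -92.0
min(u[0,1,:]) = -92.0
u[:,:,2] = [[28.0, -9.0], [84.0, -50.0]]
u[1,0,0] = -29.0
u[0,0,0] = 39.0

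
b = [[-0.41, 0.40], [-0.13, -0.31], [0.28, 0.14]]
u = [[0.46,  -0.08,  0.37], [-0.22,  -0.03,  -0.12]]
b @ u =[[-0.28, 0.02, -0.2], [0.01, 0.02, -0.01], [0.1, -0.03, 0.09]]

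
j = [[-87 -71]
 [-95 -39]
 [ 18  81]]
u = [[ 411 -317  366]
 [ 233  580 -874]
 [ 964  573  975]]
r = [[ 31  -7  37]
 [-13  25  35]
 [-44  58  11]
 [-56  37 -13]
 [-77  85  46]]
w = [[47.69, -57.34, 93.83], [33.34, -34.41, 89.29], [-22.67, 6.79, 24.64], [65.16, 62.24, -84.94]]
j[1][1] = -39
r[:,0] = [31, -13, -44, -56, -77]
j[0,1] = -71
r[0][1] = -7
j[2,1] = 81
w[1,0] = 33.34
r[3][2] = -13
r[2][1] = 58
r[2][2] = 11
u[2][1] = 573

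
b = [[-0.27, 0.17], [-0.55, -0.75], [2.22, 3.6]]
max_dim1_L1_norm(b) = 5.82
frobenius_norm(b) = 4.34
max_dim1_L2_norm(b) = 4.23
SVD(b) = [[0.0,0.97], [-0.21,0.22], [0.98,0.05]] @ diag([4.329908860135366, 0.32724495858800323]) @ [[0.53, 0.85], [-0.85, 0.53]]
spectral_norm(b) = 4.33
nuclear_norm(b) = 4.66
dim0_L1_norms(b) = [3.04, 4.52]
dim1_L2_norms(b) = [0.32, 0.93, 4.23]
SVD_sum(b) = [[0.00, 0.00],  [-0.49, -0.79],  [2.23, 3.59]] + [[-0.27, 0.17],[-0.06, 0.04],[-0.01, 0.01]]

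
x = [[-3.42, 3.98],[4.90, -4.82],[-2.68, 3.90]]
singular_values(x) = [9.83, 0.75]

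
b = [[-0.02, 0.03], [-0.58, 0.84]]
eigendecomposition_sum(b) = [[0.0, -0.00], [0.00, -0.00]] + [[-0.02, 0.03], [-0.58, 0.84]]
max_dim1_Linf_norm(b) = 0.84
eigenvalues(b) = [0.0, 0.82]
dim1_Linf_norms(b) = [0.03, 0.84]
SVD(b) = [[-0.04, -1.0], [-1.0, 0.04]] @ diag([1.0214204104779474, 0.0005874172807250895]) @ [[0.57, -0.82], [-0.82, -0.57]]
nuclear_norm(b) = 1.02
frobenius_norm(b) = 1.02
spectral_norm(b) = 1.02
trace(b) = 0.82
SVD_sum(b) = [[-0.02, 0.03], [-0.58, 0.84]] + [[0.0, 0.00], [-0.00, -0.00]]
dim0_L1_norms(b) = [0.6, 0.87]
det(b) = 0.00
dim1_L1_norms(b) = [0.05, 1.42]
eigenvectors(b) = [[-0.82, -0.04], [-0.57, -1.00]]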